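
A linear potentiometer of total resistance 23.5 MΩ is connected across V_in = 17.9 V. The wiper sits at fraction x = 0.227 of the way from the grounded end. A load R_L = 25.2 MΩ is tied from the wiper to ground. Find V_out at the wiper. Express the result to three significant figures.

V_out ≈ 3.49 V

Lower segment x·R_p = 5.335 MΩ; upper segment (1−x)·R_p = 18.17 MΩ.
Lower segment in parallel with the load: 5.335 ‖ 25.2 = 4.403 MΩ.
V_out = 17.9 × 4.403/(18.17 + 4.403) = 3.492 V.
(Unloaded: V_out = x·V_in = 4.06 V.)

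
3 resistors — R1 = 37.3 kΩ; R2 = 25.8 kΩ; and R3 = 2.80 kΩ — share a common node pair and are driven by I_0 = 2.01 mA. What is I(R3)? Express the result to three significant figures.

Conductances: ΣG = 1/37.3 + 1/25.8 + 1/2.80 = 0.4227 (1/kΩ).
By the current-divider rule, I = I_0 · G_k/ΣG = 2.01 × 0.8449 = 1.698 mA.

I ≈ 1.70 mA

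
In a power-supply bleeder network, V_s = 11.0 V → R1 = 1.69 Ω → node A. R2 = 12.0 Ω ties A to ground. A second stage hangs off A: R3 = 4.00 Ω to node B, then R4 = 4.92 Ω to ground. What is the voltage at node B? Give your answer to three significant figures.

The second stage (R3 + R4 = 8.920 Ω) loads node A in parallel with R2.
Effective lower resistance at A: R2 ‖ 8.920 = 5.117 Ω.
First divider: V_A = V_s · 5.117/(1.69 + 5.117) = 8.269 V.
V_B = V_A × 0.5516 = 4.561 V.

V_B ≈ 4.56 V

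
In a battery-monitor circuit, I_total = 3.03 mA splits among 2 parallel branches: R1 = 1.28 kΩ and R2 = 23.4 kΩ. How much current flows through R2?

I ≈ 0.157 mA

Two-branch current divider: I_k = I_total · R_other/(R_1 + R_2).
I(R2) = 3.03 × 1.28/(1.28 + 23.4) = 3.03 × 0.05186 = 0.1571 mA.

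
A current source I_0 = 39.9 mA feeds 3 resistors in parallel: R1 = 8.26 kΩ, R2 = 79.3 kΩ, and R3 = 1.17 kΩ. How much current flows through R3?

I ≈ 34.5 mA

ΣG = 1/8.26 + 1/79.3 + 1/1.17 = 0.9884.
Current divider: I(R3) = I_0 · G_k/ΣG = 39.9 × (0.8547/0.9884) = 39.9 × 0.8648 = 34.50 mA.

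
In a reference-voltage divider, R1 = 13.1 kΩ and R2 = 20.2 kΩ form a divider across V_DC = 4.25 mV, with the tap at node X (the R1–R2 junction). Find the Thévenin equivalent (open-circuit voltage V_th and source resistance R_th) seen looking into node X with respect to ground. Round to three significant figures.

V_th is the unloaded tap voltage: V_DC · R2/(R1+R2) = 4.25 × 0.6066 = 2.578 mV.
Looking into X with the source shorted: R_th = R1·R2/(R1+R2) = 13.10 × 20.2/33.30 = 7.947 kΩ.

V_th ≈ 2.58 mV, R_th ≈ 7.95 kΩ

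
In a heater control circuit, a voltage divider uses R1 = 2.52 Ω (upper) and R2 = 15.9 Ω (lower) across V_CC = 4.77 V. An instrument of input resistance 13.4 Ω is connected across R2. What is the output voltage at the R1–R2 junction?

V_out ≈ 3.54 V

The load sits in parallel with R2, giving an effective lower resistance R2' = R2·R_L/(R2+R_L) = 7.272 Ω.
Then V_out = V_CC · R2'/(R1 + R2') = 4.77 × 7.272/9.792 = 3.542 V.
(Unloaded it would be 4.12 V; the load pulls it down.)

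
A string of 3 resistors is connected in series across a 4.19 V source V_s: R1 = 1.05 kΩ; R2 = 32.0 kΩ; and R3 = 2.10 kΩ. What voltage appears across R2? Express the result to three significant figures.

ΣR = 1.05 + 32.0 + 2.10 = 35.15 kΩ.
V = V_s · R/ΣR = 4.19 × 0.9104 = 3.815 V.

V ≈ 3.81 V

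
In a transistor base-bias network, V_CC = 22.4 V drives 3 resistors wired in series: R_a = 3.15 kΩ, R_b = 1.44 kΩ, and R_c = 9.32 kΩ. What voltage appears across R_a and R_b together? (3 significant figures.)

Total series resistance ΣR = 3.15 + 1.44 + 9.32 = 13.91 kΩ.
R_{R_a..R_b} = 3.15 + 1.44 = 4.590 kΩ.
V = V_CC · R/ΣR = 22.4 × 0.3300 = 7.392 V.

V ≈ 7.39 V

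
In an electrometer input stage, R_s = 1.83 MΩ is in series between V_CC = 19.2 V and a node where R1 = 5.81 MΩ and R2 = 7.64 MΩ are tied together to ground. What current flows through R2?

Combine the parallel branches: R_p = (1/5.81 + 1/7.64)⁻¹ = 3.300 MΩ.
Node voltage V_A = V_CC · R_p/(R_s + R_p) = 19.2 × 0.6433 = 12.35 V.
I(R2) = V_A / R2 = 12.35/7.64 = 1.617 µA.
(Equivalently: I_total = 3.743 µA, then current-divider fraction G_k/ΣG = 0.4320.)

I ≈ 1.62 µA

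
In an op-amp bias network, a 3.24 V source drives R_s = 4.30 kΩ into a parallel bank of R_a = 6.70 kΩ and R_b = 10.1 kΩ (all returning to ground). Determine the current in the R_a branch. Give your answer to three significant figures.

Equivalent of the parallel group: R_p = 4.028 kΩ.
Node voltage V_A = V_CC · R_p/(R_s + R_p) = 3.24 × 0.4837 = 1.567 V.
I(R_a) = V_A / R_a = 1.567/6.70 = 0.2339 mA.
(Check via current divider: I_total = 0.3891 mA; share G_k/ΣG = 0.6012 → same result.)

I ≈ 0.234 mA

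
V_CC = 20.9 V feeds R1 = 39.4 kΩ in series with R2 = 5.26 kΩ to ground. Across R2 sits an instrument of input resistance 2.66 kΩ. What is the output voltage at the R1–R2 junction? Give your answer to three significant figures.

First combine the lower leg with the load: R2 ‖ R_L = 1.767 kΩ.
Then V_out = V_CC · R2'/(R1 + R2') = 20.9 × 1.767/41.17 = 0.8969 V.

V_out ≈ 0.897 V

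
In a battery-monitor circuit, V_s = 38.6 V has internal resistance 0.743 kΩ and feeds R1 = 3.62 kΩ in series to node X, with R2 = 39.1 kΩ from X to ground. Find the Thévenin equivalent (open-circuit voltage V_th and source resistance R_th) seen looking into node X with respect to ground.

R1' = 0.743 + 3.62 = 4.363 kΩ (source resistance + R1).
V_th is the unloaded tap voltage: V_s · R2/(R1'+R2) = 38.6 × 0.8996 = 34.73 V.
Zeroing V_s shorts the top of R1' to ground, so R_th = R1' ‖ R2 = 3.925 kΩ.

V_th ≈ 34.7 V, R_th ≈ 3.93 kΩ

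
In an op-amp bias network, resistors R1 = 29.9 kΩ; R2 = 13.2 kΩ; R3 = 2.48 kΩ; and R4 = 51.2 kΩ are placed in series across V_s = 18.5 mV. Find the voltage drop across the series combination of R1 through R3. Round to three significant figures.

V ≈ 8.71 mV

Series total: ΣR = 29.9 + 13.2 + 2.48 + 51.2 = 96.78 kΩ.
R_{R1..R3} = 29.9 + 13.2 + 2.48 = 45.58 kΩ.
Voltage divider: V = V_s · (45.58 / 96.78) = 18.5 × 0.4710 = 8.713 mV.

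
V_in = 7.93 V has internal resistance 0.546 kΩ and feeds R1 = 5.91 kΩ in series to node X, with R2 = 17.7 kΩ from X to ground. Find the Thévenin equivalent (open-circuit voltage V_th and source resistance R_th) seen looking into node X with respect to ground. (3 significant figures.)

V_th ≈ 5.81 V, R_th ≈ 4.73 kΩ

R1' = 0.546 + 5.91 = 6.456 kΩ (source resistance + R1).
V_th is the unloaded tap voltage: V_in · R2/(R1'+R2) = 7.93 × 0.7327 = 5.811 V.
Looking into X with the source shorted: R_th = R1'·R2/(R1'+R2) = 6.456 × 17.7/24.16 = 4.731 kΩ.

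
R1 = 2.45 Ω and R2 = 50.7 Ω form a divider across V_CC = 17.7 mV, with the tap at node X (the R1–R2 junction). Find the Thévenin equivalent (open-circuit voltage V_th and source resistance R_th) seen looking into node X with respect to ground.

V_th ≈ 16.9 mV, R_th ≈ 2.34 Ω

Open-circuit (no load on X): V_th = V_CC · R2/(R1 + R2) = 17.7 × 50.7/(2.450 + 50.7) = 16.88 mV.
Looking into X with the source shorted: R_th = R1·R2/(R1+R2) = 2.450 × 50.7/53.15 = 2.337 Ω.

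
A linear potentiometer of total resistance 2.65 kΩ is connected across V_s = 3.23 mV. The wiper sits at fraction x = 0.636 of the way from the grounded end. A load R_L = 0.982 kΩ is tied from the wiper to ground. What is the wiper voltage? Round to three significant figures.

V_out ≈ 1.26 mV

The pot divides into 0.9646 kΩ above the wiper and 1.685 kΩ below.
(x·R_p) ‖ R_L = 0.6205 kΩ.
Loaded-divider output: V_out = 3.23 × 0.3914 = 1.264 mV.
(Unloaded: V_out = x·V_s = 2.05 mV.)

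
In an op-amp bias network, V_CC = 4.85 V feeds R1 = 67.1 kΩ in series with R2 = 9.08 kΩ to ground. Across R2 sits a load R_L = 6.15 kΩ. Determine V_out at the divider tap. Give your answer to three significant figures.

First combine the lower leg with the load: R2 ‖ R_L = 3.667 kΩ.
Then V_out = V_CC · R2'/(R1 + R2') = 4.85 × 3.667/70.77 = 0.2513 V.
(Unloaded it would be 0.578 V; the load pulls it down.)

V_out ≈ 0.251 V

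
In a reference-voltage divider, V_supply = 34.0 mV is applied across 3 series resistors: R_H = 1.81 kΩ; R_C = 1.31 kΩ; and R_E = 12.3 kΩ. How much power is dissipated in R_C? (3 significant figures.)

P ≈ 6.37 nW

The common current is I = 34.0/15.42 = 2.205 µA.
P(R_C) = I²·R_C = (2.205)² × 1.31 = 6.369 nW.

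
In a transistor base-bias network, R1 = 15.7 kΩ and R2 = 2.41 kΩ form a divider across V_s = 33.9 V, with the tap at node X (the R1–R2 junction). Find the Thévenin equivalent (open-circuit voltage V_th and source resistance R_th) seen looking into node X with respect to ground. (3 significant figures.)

Open-circuit (no load on X): V_th = V_s · R2/(R1 + R2) = 33.9 × 2.41/(15.70 + 2.41) = 4.511 V.
With V_s suppressed (replaced by a short), R_th = R1 ‖ R2 = (15.70 × 2.41)/(15.70 + 2.41) = 2.089 kΩ.

V_th ≈ 4.51 V, R_th ≈ 2.09 kΩ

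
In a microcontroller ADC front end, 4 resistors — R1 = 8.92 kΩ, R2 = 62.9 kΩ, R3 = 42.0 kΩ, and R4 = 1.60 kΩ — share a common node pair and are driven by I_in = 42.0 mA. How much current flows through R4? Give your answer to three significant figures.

ΣG = 1/8.92 + 1/62.9 + 1/42.0 + 1/1.60 = 0.7768.
Current divider: I(R4) = I_in · G_k/ΣG = 42.0 × (0.6250/0.7768) = 42.0 × 0.8046 = 33.79 mA.

I ≈ 33.8 mA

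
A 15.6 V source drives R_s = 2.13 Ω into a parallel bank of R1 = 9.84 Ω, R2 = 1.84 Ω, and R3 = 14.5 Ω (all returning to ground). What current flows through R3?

Equivalent of the parallel group: R_p = 1.400 Ω.
V_A by voltage divider: V_A = 15.6 × 1.400/(2.13 + 1.400) = 6.188 V.
I(R3) = V_A / R3 = 6.188/14.5 = 0.4268 A.
(Equivalently: I_total = 4.419 A, then current-divider fraction G_k/ΣG = 0.09658.)

I ≈ 0.427 A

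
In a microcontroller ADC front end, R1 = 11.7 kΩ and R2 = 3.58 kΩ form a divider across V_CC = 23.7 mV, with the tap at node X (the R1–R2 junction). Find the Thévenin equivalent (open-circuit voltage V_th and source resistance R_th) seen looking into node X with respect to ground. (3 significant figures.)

V_th is the unloaded tap voltage: V_CC · R2/(R1+R2) = 23.7 × 0.2343 = 5.553 mV.
Looking into X with the source shorted: R_th = R1·R2/(R1+R2) = 11.70 × 3.58/15.28 = 2.741 kΩ.

V_th ≈ 5.55 mV, R_th ≈ 2.74 kΩ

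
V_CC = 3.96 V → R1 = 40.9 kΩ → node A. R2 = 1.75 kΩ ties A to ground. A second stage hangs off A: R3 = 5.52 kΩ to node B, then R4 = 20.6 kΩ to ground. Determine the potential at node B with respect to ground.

V_B ≈ 0.120 V

Node A sees R2 in parallel with the series input of stage 2, R3 + R4 = 26.12 kΩ.
R2 ‖ (R3+R4) = 1.640 kΩ.
First divider: V_A = V_CC · 1.640/(40.9 + 1.640) = 0.1527 V.
Then the unloaded second divider: V_B = V_A × R4/(R3+R4) = 0.1527 × 0.7887 = 0.1204 V.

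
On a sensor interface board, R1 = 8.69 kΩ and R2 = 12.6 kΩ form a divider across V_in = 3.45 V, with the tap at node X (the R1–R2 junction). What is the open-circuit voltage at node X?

With X open, the divider is unloaded: V_th = 3.45 × 12.6/21.29 = 2.042 V.

V_th ≈ 2.04 V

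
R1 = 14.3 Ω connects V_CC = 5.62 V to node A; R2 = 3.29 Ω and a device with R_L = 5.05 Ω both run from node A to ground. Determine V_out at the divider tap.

V_out ≈ 0.687 V

R2 ‖ R_L = (3.29 × 5.05)/(3.29 + 5.05) = 1.992 Ω.
Voltage divider with the loaded lower leg: V_out = 5.62 × 1.992/(14.3 + 1.992) = 5.62 × 0.1223 = 0.6872 V.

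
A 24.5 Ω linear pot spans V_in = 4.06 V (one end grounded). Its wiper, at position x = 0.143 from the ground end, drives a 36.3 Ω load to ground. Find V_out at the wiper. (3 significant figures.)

V_out ≈ 0.536 V

Lower segment x·R_p = 3.503 Ω; upper segment (1−x)·R_p = 21.00 Ω.
(x·R_p) ‖ R_L = 3.195 Ω.
Then V_out = V_in · 3.195/(21.00 + 3.195) = 0.5362 V.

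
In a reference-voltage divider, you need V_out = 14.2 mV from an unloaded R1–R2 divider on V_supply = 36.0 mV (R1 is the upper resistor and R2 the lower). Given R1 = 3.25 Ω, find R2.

Required fraction k = V_out/V_supply = 0.3944.
R2 = R1 · 0.3944/(1 − 0.3944) = 2.117 Ω.

R2 ≈ 2.12 Ω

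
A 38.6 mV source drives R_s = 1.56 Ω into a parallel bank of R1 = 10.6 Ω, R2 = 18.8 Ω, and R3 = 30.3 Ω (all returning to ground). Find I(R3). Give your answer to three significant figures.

Parallel bank: R_p = 1/(1/10.6 + 1/18.8 + 1/30.3) = 5.539 Ω.
V_A by voltage divider: V_A = 38.6 × 5.539/(1.56 + 5.539) = 30.12 mV.
Branch current I = V_A/R3 = 30.12/30.3 = 0.9940 mA.
(Equivalently: I_total = 5.437 mA, then current-divider fraction G_k/ΣG = 0.1828.)

I ≈ 0.994 mA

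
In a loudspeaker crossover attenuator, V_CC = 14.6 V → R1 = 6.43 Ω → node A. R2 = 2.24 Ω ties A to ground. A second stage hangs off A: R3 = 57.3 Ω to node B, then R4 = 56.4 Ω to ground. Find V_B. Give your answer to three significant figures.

V_B ≈ 1.84 V

Looking into the second stage from A: R3 + R4 = 113.7 Ω appears in parallel with R2.
R2 ‖ (R3+R4) = 2.197 Ω.
V_A = 14.6 × 2.197/(6.43 + 2.197) = 3.718 V.
Then the unloaded second divider: V_B = V_A × R4/(R3+R4) = 3.718 × 0.4960 = 1.844 V.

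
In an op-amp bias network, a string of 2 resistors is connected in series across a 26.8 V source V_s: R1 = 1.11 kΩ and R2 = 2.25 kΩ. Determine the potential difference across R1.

V ≈ 8.85 V

ΣR = 1.11 + 2.25 = 3.360 kΩ.
By the voltage-divider rule, V = 26.8 × 1.110/3.360 = 8.854 V.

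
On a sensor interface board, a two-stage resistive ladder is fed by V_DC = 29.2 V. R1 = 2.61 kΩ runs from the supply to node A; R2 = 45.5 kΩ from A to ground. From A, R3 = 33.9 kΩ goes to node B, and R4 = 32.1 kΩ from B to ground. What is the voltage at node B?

V_B ≈ 12.9 V

Looking into the second stage from A: R3 + R4 = 66.00 kΩ appears in parallel with R2.
R2 ‖ (R3+R4) = 26.93 kΩ.
So V_A = 29.2 × 0.9117 = 26.62 V.
Then the unloaded second divider: V_B = V_A × R4/(R3+R4) = 26.62 × 0.4864 = 12.95 V.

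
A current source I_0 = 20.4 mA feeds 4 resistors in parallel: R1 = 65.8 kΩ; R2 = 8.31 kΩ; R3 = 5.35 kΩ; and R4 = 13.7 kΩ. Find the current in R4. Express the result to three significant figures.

I ≈ 3.77 mA

Conductances: ΣG = 1/65.8 + 1/8.31 + 1/5.35 + 1/13.7 = 0.3954 (1/kΩ).
By the current-divider rule, I = I_0 · G_k/ΣG = 20.4 × 0.1846 = 3.766 mA.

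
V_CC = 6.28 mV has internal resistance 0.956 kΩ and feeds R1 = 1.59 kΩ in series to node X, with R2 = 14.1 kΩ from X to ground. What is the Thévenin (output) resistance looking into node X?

R_th ≈ 2.16 kΩ

R1' = 0.956 + 1.59 = 2.546 kΩ (source resistance + R1).
Looking into X with the source shorted: R_th = R1'·R2/(R1'+R2) = 2.546 × 14.1/16.65 = 2.157 kΩ.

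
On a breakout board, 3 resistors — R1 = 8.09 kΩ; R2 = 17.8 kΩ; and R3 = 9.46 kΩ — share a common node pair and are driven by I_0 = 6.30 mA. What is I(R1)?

I ≈ 2.73 mA

ΣG = 1/8.09 + 1/17.8 + 1/9.46 = 0.2855.
Current divider: I(R1) = I_0 · G_k/ΣG = 6.30 × (0.1236/0.2855) = 6.30 × 0.4330 = 2.728 mA.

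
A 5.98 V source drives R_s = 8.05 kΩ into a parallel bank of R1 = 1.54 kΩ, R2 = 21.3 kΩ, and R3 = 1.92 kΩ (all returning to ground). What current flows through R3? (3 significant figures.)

Equivalent of the parallel group: R_p = 0.8216 kΩ.
V_A = 5.98 × 0.8216/8.872 = 0.5538 V.
I(R3) = V_A / R3 = 0.5538/1.92 = 0.2884 mA.
(Check via current divider: I_total = 0.6741 mA; share G_k/ΣG = 0.4279 → same result.)

I ≈ 0.288 mA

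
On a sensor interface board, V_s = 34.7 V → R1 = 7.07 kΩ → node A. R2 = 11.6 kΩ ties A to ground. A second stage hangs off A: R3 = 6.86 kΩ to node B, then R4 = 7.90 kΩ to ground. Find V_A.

V_A ≈ 16.6 V

Node A sees R2 in parallel with the series input of stage 2, R3 + R4 = 14.76 kΩ.
R2 ‖ (R3+R4) = 6.495 kΩ.
V_A = 34.7 × 6.495/(7.07 + 6.495) = 16.61 V.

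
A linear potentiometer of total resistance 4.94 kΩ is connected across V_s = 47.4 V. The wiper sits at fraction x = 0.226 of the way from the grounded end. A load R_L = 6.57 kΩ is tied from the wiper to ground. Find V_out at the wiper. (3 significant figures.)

Split the track: R_lower = x·R_p = 1.116 kΩ, R_upper = (1−x)·R_p = 3.824 kΩ.
(x·R_p) ‖ R_L = 0.9543 kΩ.
V_out = 47.4 × 0.9543/(3.824 + 0.9543) = 9.467 V.

V_out ≈ 9.47 V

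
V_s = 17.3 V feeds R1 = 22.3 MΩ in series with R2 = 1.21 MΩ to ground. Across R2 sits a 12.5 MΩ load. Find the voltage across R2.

V_out ≈ 0.816 V

First combine the lower leg with the load: R2 ‖ R_L = 1.103 MΩ.
Voltage divider with the loaded lower leg: V_out = 17.3 × 1.103/(22.3 + 1.103) = 17.3 × 0.04714 = 0.8155 V.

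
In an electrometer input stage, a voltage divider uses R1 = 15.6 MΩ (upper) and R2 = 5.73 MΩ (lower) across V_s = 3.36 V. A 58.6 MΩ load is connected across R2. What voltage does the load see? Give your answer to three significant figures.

The load sits in parallel with R2, giving an effective lower resistance R2' = R2·R_L/(R2+R_L) = 5.220 MΩ.
Then V_out = V_s · R2'/(R1 + R2') = 3.36 × 5.220/20.82 = 0.8424 V.
(Unloaded it would be 0.903 V; the load pulls it down.)

V_out ≈ 0.842 V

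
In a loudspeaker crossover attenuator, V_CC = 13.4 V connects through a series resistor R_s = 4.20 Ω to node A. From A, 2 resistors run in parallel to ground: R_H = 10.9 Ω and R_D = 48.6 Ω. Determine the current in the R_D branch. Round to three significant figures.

I ≈ 0.187 A

Equivalent of the parallel group: R_p = 8.903 Ω.
V_A = 13.4 × 8.903/13.10 = 9.105 V.
Branch current I = V_A/R_D = 9.105/48.6 = 0.1873 A.
(Equivalently: I_total = 1.023 A, then current-divider fraction G_k/ΣG = 0.1832.)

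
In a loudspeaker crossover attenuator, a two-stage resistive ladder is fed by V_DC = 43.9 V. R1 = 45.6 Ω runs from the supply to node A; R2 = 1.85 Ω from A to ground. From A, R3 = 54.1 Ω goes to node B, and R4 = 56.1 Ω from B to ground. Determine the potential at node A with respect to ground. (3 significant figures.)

V_A ≈ 1.68 V

Node A sees R2 in parallel with the series input of stage 2, R3 + R4 = 110.2 Ω.
Effective lower resistance at A: R2 ‖ 110.2 = 1.819 Ω.
So V_A = 43.9 × 0.03837 = 1.684 V.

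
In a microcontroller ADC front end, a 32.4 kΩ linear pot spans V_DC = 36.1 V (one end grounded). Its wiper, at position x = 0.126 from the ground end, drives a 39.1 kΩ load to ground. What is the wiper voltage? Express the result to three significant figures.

Lower segment x·R_p = 4.082 kΩ; upper segment (1−x)·R_p = 28.32 kΩ.
(x·R_p) ‖ R_L = 3.696 kΩ.
V_out = 36.1 × 3.696/(28.32 + 3.696) = 4.168 V.
(Unloaded: V_out = x·V_DC = 4.55 V.)

V_out ≈ 4.17 V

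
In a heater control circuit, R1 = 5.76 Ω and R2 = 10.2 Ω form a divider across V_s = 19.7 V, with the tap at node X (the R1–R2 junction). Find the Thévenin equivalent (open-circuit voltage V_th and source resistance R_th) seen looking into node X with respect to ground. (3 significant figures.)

With X open, the divider is unloaded: V_th = 19.7 × 10.2/15.96 = 12.59 V.
Looking into X with the source shorted: R_th = R1·R2/(R1+R2) = 5.760 × 10.2/15.96 = 3.681 Ω.

V_th ≈ 12.6 V, R_th ≈ 3.68 Ω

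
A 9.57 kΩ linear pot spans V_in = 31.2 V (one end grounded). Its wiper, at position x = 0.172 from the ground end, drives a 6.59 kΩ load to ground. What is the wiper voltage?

V_out ≈ 4.45 V

Split the track: R_lower = x·R_p = 1.646 kΩ, R_upper = (1−x)·R_p = 7.924 kΩ.
Lower segment in parallel with the load: 1.646 ‖ 6.59 = 1.317 kΩ.
Loaded-divider output: V_out = 31.2 × 0.1425 = 4.447 V.
(Unloaded: V_out = x·V_in = 5.37 V.)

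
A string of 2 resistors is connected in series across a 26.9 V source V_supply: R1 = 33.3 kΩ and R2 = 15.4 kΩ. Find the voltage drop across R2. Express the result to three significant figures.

Series total: ΣR = 33.3 + 15.4 = 48.70 kΩ.
By the voltage-divider rule, V = 26.9 × 15.40/48.70 = 8.506 V.

V ≈ 8.51 V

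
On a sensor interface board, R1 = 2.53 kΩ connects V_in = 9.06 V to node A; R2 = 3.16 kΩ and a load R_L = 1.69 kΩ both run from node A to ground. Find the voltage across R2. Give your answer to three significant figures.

First combine the lower leg with the load: R2 ‖ R_L = 1.101 kΩ.
Voltage divider with the loaded lower leg: V_out = 9.06 × 1.101/(2.53 + 1.101) = 9.06 × 0.3032 = 2.747 V.
(Unloaded it would be 5.03 V; the load pulls it down.)

V_out ≈ 2.75 V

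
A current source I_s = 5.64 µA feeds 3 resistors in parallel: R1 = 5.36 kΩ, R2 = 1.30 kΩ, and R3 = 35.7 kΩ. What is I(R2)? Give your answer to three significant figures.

I ≈ 4.41 µA

ΣG = 1/5.36 + 1/1.30 + 1/35.7 = 0.9838.
R2 takes the fraction G_k/ΣG = 0.7692/0.9838 = 0.7819, so I = 5.64 × 0.7819 = 4.410 µA.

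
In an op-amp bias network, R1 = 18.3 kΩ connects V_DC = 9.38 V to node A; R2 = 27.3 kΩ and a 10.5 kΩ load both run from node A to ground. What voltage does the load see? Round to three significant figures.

V_out ≈ 2.75 V

First combine the lower leg with the load: R2 ‖ R_L = 7.583 kΩ.
Now apply the divider: V_out = 9.38 × 0.2930 = 2.748 V.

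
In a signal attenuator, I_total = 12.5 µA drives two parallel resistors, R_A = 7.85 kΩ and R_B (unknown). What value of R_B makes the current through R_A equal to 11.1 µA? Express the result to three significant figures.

Two-branch current divider: I_A = I_total · R_B/(R_A + R_B).
11.1/12.5 = R_B/(R_A + R_B) → R_B = R_A · (0.8880)/(1 − 0.8880) = 7.85 × 7.929 = 62.24 kΩ.

R_B ≈ 62.2 kΩ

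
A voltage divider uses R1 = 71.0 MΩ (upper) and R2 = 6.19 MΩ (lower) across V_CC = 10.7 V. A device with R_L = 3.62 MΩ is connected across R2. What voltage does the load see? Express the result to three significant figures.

R2 ‖ R_L = (6.19 × 3.62)/(6.19 + 3.62) = 2.284 MΩ.
Now apply the divider: V_out = 10.7 × 0.03117 = 0.3335 V.
(Unloaded it would be 0.858 V; the load pulls it down.)

V_out ≈ 0.334 V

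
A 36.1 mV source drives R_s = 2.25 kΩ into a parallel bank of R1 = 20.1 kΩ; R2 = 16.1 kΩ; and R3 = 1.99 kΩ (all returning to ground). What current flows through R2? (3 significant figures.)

Parallel bank: R_p = 1/(1/20.1 + 1/16.1 + 1/1.99) = 1.628 kΩ.
Node voltage V_A = V_supply · R_p/(R_s + R_p) = 36.1 × 0.4198 = 15.15 mV.
I(R2) = V_A / R2 = 15.15/16.1 = 0.9412 µA.
(Check via current divider: I_total = 9.310 µA; share G_k/ΣG = 0.1011 → same result.)

I ≈ 0.941 µA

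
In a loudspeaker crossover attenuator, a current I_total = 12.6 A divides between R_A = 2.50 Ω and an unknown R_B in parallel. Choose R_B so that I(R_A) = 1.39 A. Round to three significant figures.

R_B ≈ 0.310 Ω

In a two-way split, I_A/I_total = R_B/(R_A + R_B).
With f = 0.1103, R_B = R_A · f/(1−f) = 2.50 × 0.1240 = 0.3100 Ω.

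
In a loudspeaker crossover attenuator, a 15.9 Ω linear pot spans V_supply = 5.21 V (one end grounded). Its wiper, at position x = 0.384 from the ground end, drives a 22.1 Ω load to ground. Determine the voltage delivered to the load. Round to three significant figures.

The pot divides into 9.794 Ω above the wiper and 6.106 Ω below.
Lower segment in parallel with the load: 6.106 ‖ 22.1 = 4.784 Ω.
Loaded-divider output: V_out = 5.21 × 0.3282 = 1.710 V.
(Unloaded: V_out = x·V_supply = 2.00 V.)

V_out ≈ 1.71 V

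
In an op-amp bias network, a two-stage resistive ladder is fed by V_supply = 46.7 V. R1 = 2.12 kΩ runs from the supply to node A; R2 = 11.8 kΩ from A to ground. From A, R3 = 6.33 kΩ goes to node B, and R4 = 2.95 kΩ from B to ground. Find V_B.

Looking into the second stage from A: R3 + R4 = 9.280 kΩ appears in parallel with R2.
R2 ‖ (R3+R4) = 5.195 kΩ.
V_A = 46.7 × 5.195/(2.12 + 5.195) = 33.17 V.
Then the unloaded second divider: V_B = V_A × R4/(R3+R4) = 33.17 × 0.3179 = 10.54 V.

V_B ≈ 10.5 V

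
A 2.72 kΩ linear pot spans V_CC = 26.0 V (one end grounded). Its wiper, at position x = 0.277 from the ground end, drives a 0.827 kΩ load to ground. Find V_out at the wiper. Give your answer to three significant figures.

V_out ≈ 4.34 V

Split the track: R_lower = x·R_p = 0.7534 kΩ, R_upper = (1−x)·R_p = 1.967 kΩ.
Lower segment in parallel with the load: 0.7534 ‖ 0.827 = 0.3943 kΩ.
Loaded-divider output: V_out = 26.0 × 0.1670 = 4.342 V.
(Unloaded: V_out = x·V_CC = 7.20 V.)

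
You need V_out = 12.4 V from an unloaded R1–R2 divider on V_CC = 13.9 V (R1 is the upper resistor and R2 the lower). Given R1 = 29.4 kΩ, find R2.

R2 ≈ 243 kΩ

The divider ratio is R2/(R1+R2) = 12.4/13.9 = 0.8921.
Rearranging, R2 = R1·k/(1−k) = 29.4 × 8.267 = 243.0 kΩ.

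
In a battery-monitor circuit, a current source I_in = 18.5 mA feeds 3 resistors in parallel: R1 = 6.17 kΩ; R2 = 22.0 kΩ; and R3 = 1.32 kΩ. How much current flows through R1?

I ≈ 3.11 mA

Conductances: ΣG = 1/6.17 + 1/22.0 + 1/1.32 = 0.9651 (1/kΩ).
Current divider: I(R1) = I_in · G_k/ΣG = 18.5 × (0.1621/0.9651) = 18.5 × 0.1679 = 3.107 mA.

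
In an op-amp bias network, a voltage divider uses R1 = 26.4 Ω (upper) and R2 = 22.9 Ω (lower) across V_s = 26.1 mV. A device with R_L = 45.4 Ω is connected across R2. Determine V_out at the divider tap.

First combine the lower leg with the load: R2 ‖ R_L = 15.22 Ω.
Then V_out = V_s · R2'/(R1 + R2') = 26.1 × 15.22/41.62 = 9.545 mV.
(Unloaded it would be 12.1 mV; the load pulls it down.)

V_out ≈ 9.55 mV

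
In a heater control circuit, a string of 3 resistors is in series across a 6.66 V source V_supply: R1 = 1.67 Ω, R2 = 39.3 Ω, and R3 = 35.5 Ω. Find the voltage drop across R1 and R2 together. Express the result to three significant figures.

Series total: ΣR = 1.67 + 39.3 + 35.5 = 76.47 Ω.
R_{R1..R2} = 1.67 + 39.3 = 40.97 Ω.
By the voltage-divider rule, V = 6.66 × 40.97/76.47 = 3.568 V.

V ≈ 3.57 V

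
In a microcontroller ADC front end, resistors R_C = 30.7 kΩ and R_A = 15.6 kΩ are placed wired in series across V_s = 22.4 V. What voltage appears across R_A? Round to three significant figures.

V ≈ 7.55 V

Total series resistance ΣR = 30.7 + 15.6 = 46.30 kΩ.
Voltage divider: V = V_s · (15.60 / 46.30) = 22.4 × 0.3369 = 7.547 V.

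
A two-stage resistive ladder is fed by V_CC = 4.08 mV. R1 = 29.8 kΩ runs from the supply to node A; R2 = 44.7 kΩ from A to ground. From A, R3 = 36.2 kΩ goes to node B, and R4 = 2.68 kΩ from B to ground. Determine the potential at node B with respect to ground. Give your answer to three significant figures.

V_B ≈ 0.116 mV

Looking into the second stage from A: R3 + R4 = 38.88 kΩ appears in parallel with R2.
R2 ‖ (R3+R4) = 20.79 kΩ.
First divider: V_A = V_CC · 20.79/(29.8 + 20.79) = 1.677 mV.
V_B = V_A × 0.06893 = 0.1156 mV.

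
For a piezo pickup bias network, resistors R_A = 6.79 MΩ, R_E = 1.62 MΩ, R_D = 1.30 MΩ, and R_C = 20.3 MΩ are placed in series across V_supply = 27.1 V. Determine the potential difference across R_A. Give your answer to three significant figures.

V ≈ 6.13 V

Series total: ΣR = 6.79 + 1.62 + 1.30 + 20.3 = 30.01 MΩ.
By the voltage-divider rule, V = 27.1 × 6.790/30.01 = 6.132 V.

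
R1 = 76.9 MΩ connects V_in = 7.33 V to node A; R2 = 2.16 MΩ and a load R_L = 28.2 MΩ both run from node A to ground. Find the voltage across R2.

R2 ‖ R_L = (2.16 × 28.2)/(2.16 + 28.2) = 2.006 MΩ.
Voltage divider with the loaded lower leg: V_out = 7.33 × 2.006/(76.9 + 2.006) = 7.33 × 0.02543 = 0.1864 V.

V_out ≈ 0.186 V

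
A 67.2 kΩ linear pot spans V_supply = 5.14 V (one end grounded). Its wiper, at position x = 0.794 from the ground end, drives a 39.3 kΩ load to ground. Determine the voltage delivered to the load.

V_out ≈ 3.19 V

Lower segment x·R_p = 53.36 kΩ; upper segment (1−x)·R_p = 13.84 kΩ.
(x·R_p) ‖ R_L = 22.63 kΩ.
V_out = 5.14 × 22.63/(13.84 + 22.63) = 3.189 V.
(Unloaded: V_out = x·V_supply = 4.08 V.)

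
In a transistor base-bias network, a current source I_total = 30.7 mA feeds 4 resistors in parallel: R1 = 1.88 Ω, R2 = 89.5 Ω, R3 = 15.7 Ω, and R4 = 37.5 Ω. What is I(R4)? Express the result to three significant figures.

Conductances: ΣG = 1/1.88 + 1/89.5 + 1/15.7 + 1/37.5 = 0.6334 (1/Ω).
R4 takes the fraction G_k/ΣG = 0.02667/0.6334 = 0.04210, so I = 30.7 × 0.04210 = 1.292 mA.

I ≈ 1.29 mA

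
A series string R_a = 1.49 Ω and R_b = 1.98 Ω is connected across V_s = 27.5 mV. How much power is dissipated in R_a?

P ≈ 93.6 µW

The common current is I = 27.5/3.470 = 7.925 mA.
P = I²R = 62.81 × 1.49 = 93.58 µW.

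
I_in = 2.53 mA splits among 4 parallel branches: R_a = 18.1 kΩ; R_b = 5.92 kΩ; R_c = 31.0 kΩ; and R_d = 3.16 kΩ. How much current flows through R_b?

I ≈ 0.746 mA

Total conductance ΣG = 1/18.1 + 1/5.92 + 1/31.0 + 1/3.16 = 0.5729 (units of 1/kΩ).
R_b takes the fraction G_k/ΣG = 0.1689/0.5729 = 0.2949, so I = 2.53 × 0.2949 = 0.7460 mA.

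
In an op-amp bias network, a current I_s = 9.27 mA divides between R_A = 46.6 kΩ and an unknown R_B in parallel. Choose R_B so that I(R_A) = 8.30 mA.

R_B ≈ 399 kΩ

Two-branch current divider: I_A = I_s · R_B/(R_A + R_B).
8.30/9.27 = R_B/(R_A + R_B) → R_B = R_A · (0.8954)/(1 − 0.8954) = 46.6 × 8.557 = 398.7 kΩ.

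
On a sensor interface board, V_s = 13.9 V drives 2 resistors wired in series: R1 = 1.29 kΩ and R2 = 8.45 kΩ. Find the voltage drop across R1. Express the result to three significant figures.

V ≈ 1.84 V

Series total: ΣR = 1.29 + 8.45 = 9.740 kΩ.
V = V_s · R/ΣR = 13.9 × 0.1324 = 1.841 V.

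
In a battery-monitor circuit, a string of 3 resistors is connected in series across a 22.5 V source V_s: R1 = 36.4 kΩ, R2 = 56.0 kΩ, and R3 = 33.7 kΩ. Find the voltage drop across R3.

Series total: ΣR = 36.4 + 56.0 + 33.7 = 126.1 kΩ.
V = V_s · R/ΣR = 22.5 × 0.2672 = 6.013 V.

V ≈ 6.01 V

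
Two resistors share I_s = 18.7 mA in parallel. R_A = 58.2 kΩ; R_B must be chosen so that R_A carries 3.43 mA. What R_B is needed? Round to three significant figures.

The fraction through R_A equals R_B/(R_A+R_B).
With f = 0.1834, R_B = R_A · f/(1−f) = 58.2 × 0.2246 = 13.07 kΩ.

R_B ≈ 13.1 kΩ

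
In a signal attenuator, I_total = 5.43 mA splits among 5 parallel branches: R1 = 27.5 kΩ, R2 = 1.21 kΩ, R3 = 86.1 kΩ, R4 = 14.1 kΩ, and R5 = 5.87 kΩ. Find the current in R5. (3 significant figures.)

ΣG = 1/27.5 + 1/1.21 + 1/86.1 + 1/14.1 + 1/5.87 = 1.116.
R5 takes the fraction G_k/ΣG = 0.1704/1.116 = 0.1527, so I = 5.43 × 0.1527 = 0.8291 mA.

I ≈ 0.829 mA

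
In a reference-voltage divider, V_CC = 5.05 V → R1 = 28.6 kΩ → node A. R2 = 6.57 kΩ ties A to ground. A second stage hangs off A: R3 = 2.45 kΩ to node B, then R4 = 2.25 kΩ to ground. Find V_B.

Node A sees R2 in parallel with the series input of stage 2, R3 + R4 = 4.700 kΩ.
Effective lower resistance at A: R2 ‖ 4.700 = 2.740 kΩ.
First divider: V_A = V_CC · 2.740/(28.6 + 2.740) = 0.4415 V.
V_B = V_A × 0.4787 = 0.2114 V.

V_B ≈ 0.211 V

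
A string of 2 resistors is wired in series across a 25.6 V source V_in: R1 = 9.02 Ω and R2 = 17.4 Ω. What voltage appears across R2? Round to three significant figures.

V ≈ 16.9 V

Series total: ΣR = 9.02 + 17.4 = 26.42 Ω.
V = V_in · R/ΣR = 25.6 × 0.6586 = 16.86 V.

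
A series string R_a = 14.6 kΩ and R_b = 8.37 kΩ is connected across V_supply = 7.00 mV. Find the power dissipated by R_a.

P ≈ 1.36 nW

ΣR = 22.97 kΩ → I = 7.00/22.97 = 0.3047 µA.
P(R_a) = I²·R_a = (0.3047)² × 14.6 = 1.356 nW.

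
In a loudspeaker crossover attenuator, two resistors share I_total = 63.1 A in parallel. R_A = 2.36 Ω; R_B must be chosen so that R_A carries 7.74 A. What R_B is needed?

R_B ≈ 0.330 Ω

The fraction through R_A equals R_B/(R_A+R_B).
With f = 0.1227, R_B = R_A · f/(1−f) = 2.36 × 0.1398 = 0.3300 Ω.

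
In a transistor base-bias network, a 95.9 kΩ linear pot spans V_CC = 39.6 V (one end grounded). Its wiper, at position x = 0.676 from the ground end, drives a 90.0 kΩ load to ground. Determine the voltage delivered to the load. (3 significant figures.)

Split the track: R_lower = x·R_p = 64.83 kΩ, R_upper = (1−x)·R_p = 31.07 kΩ.
Lower segment in parallel with the load: 64.83 ‖ 90.0 = 37.68 kΩ.
Loaded-divider output: V_out = 39.6 × 0.5481 = 21.70 V.

V_out ≈ 21.7 V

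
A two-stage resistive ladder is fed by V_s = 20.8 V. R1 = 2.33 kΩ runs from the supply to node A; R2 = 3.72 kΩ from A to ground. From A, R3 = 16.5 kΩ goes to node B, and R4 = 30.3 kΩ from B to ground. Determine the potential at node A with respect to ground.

Node A sees R2 in parallel with the series input of stage 2, R3 + R4 = 46.80 kΩ.
R2 ‖ (R3+R4) = 3.446 kΩ.
V_A = 20.8 × 3.446/(2.33 + 3.446) = 12.41 V.

V_A ≈ 12.4 V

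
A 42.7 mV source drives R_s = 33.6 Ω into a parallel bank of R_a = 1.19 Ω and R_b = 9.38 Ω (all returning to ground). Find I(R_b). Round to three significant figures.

I ≈ 0.139 mA

Parallel bank: R_p = 1/(1/1.19 + 1/9.38) = 1.056 Ω.
Node voltage V_A = V_s · R_p/(R_s + R_p) = 42.7 × 0.03047 = 1.301 mV.
I(R_b) = V_A / R_b = 1.301/9.38 = 0.1387 mA.
(Equivalently: I_total = 1.232 mA, then current-divider fraction G_k/ΣG = 0.1126.)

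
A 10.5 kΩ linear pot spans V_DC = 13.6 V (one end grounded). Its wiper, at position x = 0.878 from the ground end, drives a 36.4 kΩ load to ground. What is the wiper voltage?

V_out ≈ 11.6 V

The pot divides into 1.281 kΩ above the wiper and 9.219 kΩ below.
Lower segment in parallel with the load: 9.219 ‖ 36.4 = 7.356 kΩ.
Loaded-divider output: V_out = 13.6 × 0.8517 = 11.58 V.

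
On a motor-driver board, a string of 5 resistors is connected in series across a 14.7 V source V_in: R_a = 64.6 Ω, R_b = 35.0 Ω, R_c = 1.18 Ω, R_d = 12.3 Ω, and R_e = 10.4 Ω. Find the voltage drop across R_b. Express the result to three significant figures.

V ≈ 4.17 V

Series total: ΣR = 64.6 + 35.0 + 1.18 + 12.3 + 10.4 = 123.5 Ω.
V = V_in · R/ΣR = 14.7 × 0.2834 = 4.167 V.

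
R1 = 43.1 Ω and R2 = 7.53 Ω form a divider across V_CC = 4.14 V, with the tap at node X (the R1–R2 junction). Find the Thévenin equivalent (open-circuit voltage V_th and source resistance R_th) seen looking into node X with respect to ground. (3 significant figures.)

V_th ≈ 0.616 V, R_th ≈ 6.41 Ω

Open-circuit (no load on X): V_th = V_CC · R2/(R1 + R2) = 4.14 × 7.53/(43.10 + 7.53) = 0.6157 V.
With V_CC suppressed (replaced by a short), R_th = R1 ‖ R2 = (43.10 × 7.53)/(43.10 + 7.53) = 6.410 Ω.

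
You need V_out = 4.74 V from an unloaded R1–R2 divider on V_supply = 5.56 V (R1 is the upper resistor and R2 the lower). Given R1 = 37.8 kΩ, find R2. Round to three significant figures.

V_out/V_supply = R2/(R1+R2) = 0.8525.
R2 = R1 · 0.8525/(1 − 0.8525) = 218.5 kΩ.

R2 ≈ 219 kΩ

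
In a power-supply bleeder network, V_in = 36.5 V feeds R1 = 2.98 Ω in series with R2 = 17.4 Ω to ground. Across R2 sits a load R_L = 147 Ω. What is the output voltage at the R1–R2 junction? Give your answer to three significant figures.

V_out ≈ 30.6 V

R2 ‖ R_L = (17.4 × 147)/(17.4 + 147) = 15.56 Ω.
Now apply the divider: V_out = 36.5 × 0.8393 = 30.63 V.
(Unloaded it would be 31.2 V; the load pulls it down.)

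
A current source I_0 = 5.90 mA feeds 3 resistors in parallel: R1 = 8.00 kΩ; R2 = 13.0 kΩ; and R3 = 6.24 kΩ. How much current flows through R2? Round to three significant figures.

ΣG = 1/8.00 + 1/13.0 + 1/6.24 = 0.3622.
R2 takes the fraction G_k/ΣG = 0.07692/0.3622 = 0.2124, so I = 5.90 × 0.2124 = 1.253 mA.

I ≈ 1.25 mA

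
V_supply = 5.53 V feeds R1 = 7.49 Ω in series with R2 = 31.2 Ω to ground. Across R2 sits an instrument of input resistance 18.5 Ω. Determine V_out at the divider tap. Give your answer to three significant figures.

V_out ≈ 3.36 V

The load sits in parallel with R2, giving an effective lower resistance R2' = R2·R_L/(R2+R_L) = 11.61 Ω.
Then V_out = V_supply · R2'/(R1 + R2') = 5.53 × 11.61/19.10 = 3.362 V.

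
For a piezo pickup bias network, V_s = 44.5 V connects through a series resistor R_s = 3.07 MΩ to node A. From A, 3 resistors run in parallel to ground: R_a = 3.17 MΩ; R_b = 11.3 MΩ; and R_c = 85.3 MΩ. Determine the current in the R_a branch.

I ≈ 6.17 µA

Combine the parallel branches: R_p = (1/3.17 + 1/11.3 + 1/85.3)⁻¹ = 2.406 MΩ.
V_A by voltage divider: V_A = 44.5 × 2.406/(3.07 + 2.406) = 19.55 V.
Branch current I = V_A/R_a = 19.55/3.17 = 6.167 µA.
(Equivalently: I_total = 8.127 µA, then current-divider fraction G_k/ΣG = 0.7589.)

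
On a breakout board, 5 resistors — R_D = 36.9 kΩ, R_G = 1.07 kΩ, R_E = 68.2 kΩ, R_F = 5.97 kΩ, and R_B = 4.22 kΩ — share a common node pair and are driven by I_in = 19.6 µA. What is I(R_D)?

I ≈ 0.385 µA

Conductances: ΣG = 1/36.9 + 1/1.07 + 1/68.2 + 1/5.97 + 1/4.22 = 1.381 (1/kΩ).
By the current-divider rule, I = I_in · G_k/ΣG = 19.6 × 0.01963 = 0.3847 µA.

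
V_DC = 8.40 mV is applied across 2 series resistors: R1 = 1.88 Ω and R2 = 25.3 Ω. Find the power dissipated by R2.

The common current is I = 8.40/27.18 = 0.3091 mA.
P = I²R = 0.09551 × 25.3 = 2.416 µW.

P ≈ 2.42 µW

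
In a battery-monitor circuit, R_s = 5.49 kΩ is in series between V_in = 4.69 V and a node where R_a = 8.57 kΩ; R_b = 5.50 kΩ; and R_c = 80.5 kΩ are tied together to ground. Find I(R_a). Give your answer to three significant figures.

Combine the parallel branches: R_p = (1/8.57 + 1/5.50 + 1/80.5)⁻¹ = 3.216 kΩ.
Node voltage V_A = V_in · R_p/(R_s + R_p) = 4.69 × 0.3694 = 1.733 V.
Branch current I = V_A/R_a = 1.733/8.57 = 0.2022 mA.

I ≈ 0.202 mA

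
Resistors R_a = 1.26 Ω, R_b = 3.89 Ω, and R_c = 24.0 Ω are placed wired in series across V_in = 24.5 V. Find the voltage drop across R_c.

V ≈ 20.2 V

Total series resistance ΣR = 1.26 + 3.89 + 24.0 = 29.15 Ω.
By the voltage-divider rule, V = 24.5 × 24.00/29.15 = 20.17 V.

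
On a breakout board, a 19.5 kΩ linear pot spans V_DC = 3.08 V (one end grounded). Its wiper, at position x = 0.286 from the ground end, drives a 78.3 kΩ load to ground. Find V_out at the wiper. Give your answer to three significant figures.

V_out ≈ 0.838 V

The pot divides into 13.92 kΩ above the wiper and 5.577 kΩ below.
R_L loads the lower segment: effective lower R = 5.206 kΩ.
V_out = 3.08 × 5.206/(13.92 + 5.206) = 0.8383 V.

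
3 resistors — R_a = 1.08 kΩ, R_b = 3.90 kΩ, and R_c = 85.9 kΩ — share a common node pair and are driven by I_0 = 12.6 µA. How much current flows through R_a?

I ≈ 9.77 µA

Conductances: ΣG = 1/1.08 + 1/3.90 + 1/85.9 = 1.194 (1/kΩ).
By the current-divider rule, I = I_0 · G_k/ΣG = 12.6 × 0.7755 = 9.771 µA.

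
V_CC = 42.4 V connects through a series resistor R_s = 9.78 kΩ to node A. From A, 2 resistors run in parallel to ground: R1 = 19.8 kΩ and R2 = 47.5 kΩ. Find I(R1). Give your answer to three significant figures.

I ≈ 1.26 mA

Parallel bank: R_p = 1/(1/19.8 + 1/47.5) = 13.97 kΩ.
V_A = 42.4 × 13.97/23.75 = 24.94 V.
Branch current I = V_A/R1 = 24.94/19.8 = 1.260 mA.
(Equivalently: I_total = 1.785 mA, then current-divider fraction G_k/ΣG = 0.7058.)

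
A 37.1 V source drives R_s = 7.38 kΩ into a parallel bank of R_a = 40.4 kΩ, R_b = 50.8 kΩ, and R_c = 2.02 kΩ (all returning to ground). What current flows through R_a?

Parallel bank: R_p = 1/(1/40.4 + 1/50.8 + 1/2.02) = 1.854 kΩ.
Node voltage V_A = V_DC · R_p/(R_s + R_p) = 37.1 × 0.2007 = 7.448 V.
Branch current I = V_A/R_a = 7.448/40.4 = 0.1843 mA.

I ≈ 0.184 mA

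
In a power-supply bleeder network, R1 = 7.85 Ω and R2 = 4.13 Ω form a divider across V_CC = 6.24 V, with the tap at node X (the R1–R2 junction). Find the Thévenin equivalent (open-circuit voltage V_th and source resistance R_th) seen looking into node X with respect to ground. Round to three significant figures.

With X open, the divider is unloaded: V_th = 6.24 × 4.13/11.98 = 2.151 V.
Looking into X with the source shorted: R_th = R1·R2/(R1+R2) = 7.850 × 4.13/11.98 = 2.706 Ω.

V_th ≈ 2.15 V, R_th ≈ 2.71 Ω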